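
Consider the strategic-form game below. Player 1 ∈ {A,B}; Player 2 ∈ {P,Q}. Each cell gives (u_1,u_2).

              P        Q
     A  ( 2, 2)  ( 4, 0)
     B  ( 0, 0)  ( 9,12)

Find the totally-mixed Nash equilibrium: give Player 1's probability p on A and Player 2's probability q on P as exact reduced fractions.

p=6/7, q=5/7

P1 indiff ⇒ q·2+(1-q)·4 = q·0+(1-q)·9 ⇒ q(2) = (1-q)(5) ⇒ q = 5/7
P2 indiff ⇒ p·2+(1-p)·0 = p·0+(1-p)·12 ⇒ p(2) = (1-p)(12) ⇒ p = 6/7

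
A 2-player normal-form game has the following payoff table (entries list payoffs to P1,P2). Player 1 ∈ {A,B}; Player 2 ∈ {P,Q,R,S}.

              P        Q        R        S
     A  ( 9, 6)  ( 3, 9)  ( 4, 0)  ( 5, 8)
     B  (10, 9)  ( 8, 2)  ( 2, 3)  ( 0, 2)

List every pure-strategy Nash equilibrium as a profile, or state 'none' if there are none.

(A,P): not NE [P1→B gives 10>9; P2→Q gives 9>6]
(A,Q): not NE [P1→B gives 8>3]
(A,R): not NE [P2→Q gives 9>0]
(A,S): not NE [P2→Q gives 9>8]
(B,P): NE
(B,Q): not NE [P2→P gives 9>2]
(B,R): not NE [P1→A gives 4>2; P2→P gives 9>3]
(B,S): not NE [P1→A gives 5>0; P2→P gives 9>2]

PSNE = {(B,P)}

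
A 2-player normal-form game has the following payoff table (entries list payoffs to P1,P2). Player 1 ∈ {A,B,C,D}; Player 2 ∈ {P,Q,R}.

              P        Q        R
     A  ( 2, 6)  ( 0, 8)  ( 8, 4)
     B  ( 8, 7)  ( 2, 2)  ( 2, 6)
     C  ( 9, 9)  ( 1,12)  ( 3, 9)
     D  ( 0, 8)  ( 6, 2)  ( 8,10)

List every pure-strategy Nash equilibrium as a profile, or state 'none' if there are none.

PSNE = {(D,R)}

(A,P): not NE [P1→C gives 9>2; P2→Q gives 8>6]
(A,Q): not NE [P1→D gives 6>0]
(A,R): not NE [P2→Q gives 8>4]
(B,P): not NE [P1→C gives 9>8]
(B,Q): not NE [P1→D gives 6>2; P2→P gives 7>2]
(B,R): not NE [P1→D gives 8>2; P2→P gives 7>6]
(C,P): not NE [P2→Q gives 12>9]
(C,Q): not NE [P1→D gives 6>1]
(C,R): not NE [P1→D gives 8>3; P2→Q gives 12>9]
(D,P): not NE [P1→C gives 9>0; P2→R gives 10>8]
(D,Q): not NE [P2→R gives 10>2]
(D,R): NE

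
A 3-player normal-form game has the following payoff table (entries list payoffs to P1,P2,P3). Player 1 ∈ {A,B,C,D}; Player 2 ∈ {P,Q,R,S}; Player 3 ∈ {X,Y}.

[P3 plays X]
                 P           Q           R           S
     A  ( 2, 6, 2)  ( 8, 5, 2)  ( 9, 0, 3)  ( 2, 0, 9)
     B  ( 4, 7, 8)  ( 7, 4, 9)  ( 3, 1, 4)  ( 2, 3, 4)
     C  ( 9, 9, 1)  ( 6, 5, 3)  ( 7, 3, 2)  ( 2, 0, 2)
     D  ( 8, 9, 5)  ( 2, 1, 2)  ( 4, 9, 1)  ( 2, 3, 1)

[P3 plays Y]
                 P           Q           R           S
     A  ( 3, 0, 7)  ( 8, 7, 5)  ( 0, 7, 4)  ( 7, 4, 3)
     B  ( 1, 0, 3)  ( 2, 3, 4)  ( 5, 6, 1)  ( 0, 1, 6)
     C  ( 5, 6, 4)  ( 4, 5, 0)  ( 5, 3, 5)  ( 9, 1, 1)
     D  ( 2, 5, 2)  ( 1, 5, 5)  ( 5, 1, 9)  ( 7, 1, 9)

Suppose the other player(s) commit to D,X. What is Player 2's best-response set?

u_2(P vs D,X) = 9
u_2(Q vs D,X) = 1
u_2(R vs D,X) = 9
u_2(S vs D,X) = 3
max payoff 9 at {P,R}

argmax u_2 = {P,R}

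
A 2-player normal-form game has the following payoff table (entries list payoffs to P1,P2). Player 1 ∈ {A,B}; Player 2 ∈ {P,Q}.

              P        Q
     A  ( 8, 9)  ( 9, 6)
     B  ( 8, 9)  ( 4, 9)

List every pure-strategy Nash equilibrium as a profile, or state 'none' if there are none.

(A,P): NE
(A,Q): not NE [P2→P gives 9>6]
(B,P): NE
(B,Q): not NE [P1→A gives 9>4]

Nash profiles: (A,P), (B,P)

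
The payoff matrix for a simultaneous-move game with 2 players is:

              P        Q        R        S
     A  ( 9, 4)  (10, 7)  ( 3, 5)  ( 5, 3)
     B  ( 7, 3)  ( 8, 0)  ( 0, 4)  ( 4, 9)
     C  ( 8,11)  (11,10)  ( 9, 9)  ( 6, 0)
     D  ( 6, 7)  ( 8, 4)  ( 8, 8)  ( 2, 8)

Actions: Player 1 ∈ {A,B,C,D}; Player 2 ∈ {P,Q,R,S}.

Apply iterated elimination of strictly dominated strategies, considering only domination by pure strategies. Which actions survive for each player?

P1 drop B (A beats it: P:9>7 Q:10>8 R:3>0 S:5>4)
P1 drop D (C beats it: P:8>6 Q:11>8 R:9>8 S:6>2)
P2 drop R (Q beats it: A:7>5 C:10>9)
P2 drop S (P beats it: A:4>3 C:11>0)
P1→{A,C} P2→{P,Q}

IESDS → P1:{A,C} P2:{P,Q}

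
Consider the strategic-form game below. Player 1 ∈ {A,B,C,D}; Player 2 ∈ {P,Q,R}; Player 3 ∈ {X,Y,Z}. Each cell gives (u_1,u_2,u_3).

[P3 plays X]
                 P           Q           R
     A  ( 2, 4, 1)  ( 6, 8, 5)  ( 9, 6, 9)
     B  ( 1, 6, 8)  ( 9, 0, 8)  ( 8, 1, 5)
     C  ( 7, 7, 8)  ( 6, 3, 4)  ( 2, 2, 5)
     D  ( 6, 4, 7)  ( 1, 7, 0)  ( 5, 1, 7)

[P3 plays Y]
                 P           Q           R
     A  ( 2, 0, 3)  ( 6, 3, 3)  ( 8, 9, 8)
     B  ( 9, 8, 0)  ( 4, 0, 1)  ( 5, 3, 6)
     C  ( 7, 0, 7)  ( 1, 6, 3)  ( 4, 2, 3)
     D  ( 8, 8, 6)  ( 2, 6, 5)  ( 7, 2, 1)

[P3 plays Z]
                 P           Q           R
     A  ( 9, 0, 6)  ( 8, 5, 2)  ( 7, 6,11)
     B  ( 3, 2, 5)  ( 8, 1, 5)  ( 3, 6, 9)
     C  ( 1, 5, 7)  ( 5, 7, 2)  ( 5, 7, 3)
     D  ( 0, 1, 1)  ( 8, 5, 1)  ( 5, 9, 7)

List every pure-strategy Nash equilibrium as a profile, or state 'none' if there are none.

(A,P,X): not NE [P1→C gives 7>2; P2→Q gives 8>4; P3→Z gives 6>1]
(A,P,Y): not NE [P1→B gives 9>2; P2→R gives 9>0; P3→Z gives 6>3]
(A,P,Z): not NE [P2→R gives 6>0]
(A,Q,X): not NE [P1→B gives 9>6]
(A,Q,Y): not NE [P2→R gives 9>3; P3→X gives 5>3]
(A,Q,Z): not NE [P2→R gives 6>5; P3→X gives 5>2]
(A,R,X): not NE [P2→Q gives 8>6; P3→Z gives 11>9]
(A,R,Y): not NE [P3→Z gives 11>8]
(A,R,Z): NE
(B,P,X): not NE [P1→C gives 7>1]
(B,P,Y): not NE [P3→X gives 8>0]
(B,P,Z): not NE [P1→A gives 9>3; P2→R gives 6>2; P3→X gives 8>5]
(B,Q,X): not NE [P2→P gives 6>0]
(B,Q,Y): not NE [P1→A gives 6>4; P2→P gives 8>0; P3→X gives 8>1]
(B,Q,Z): not NE [P2→R gives 6>1; P3→X gives 8>5]
(B,R,X): not NE [P1→A gives 9>8; P2→P gives 6>1; P3→Z gives 9>5]
(B,R,Y): not NE [P1→A gives 8>5; P2→P gives 8>3; P3→Z gives 9>6]
(B,R,Z): not NE [P1→A gives 7>3]
(C,P,X): NE
(C,P,Y): not NE [P1→B gives 9>7; P2→Q gives 6>0; P3→X gives 8>7]
(C,P,Z): not NE [P1→A gives 9>1; P2→R gives 7>5; P3→X gives 8>7]
(C,Q,X): not NE [P1→B gives 9>6; P2→P gives 7>3]
(C,Q,Y): not NE [P1→A gives 6>1; P3→X gives 4>3]
(C,Q,Z): not NE [P1→D gives 8>5; P3→X gives 4>2]
(C,R,X): not NE [P1→A gives 9>2; P2→P gives 7>2]
(C,R,Y): not NE [P1→A gives 8>4; P2→Q gives 6>2; P3→X gives 5>3]
(C,R,Z): not NE [P1→A gives 7>5; P3→X gives 5>3]
(D,P,X): not NE [P1→C gives 7>6; P2→Q gives 7>4]
(D,P,Y): not NE [P1→B gives 9>8; P3→X gives 7>6]
(D,P,Z): not NE [P1→A gives 9>0; P2→R gives 9>1; P3→X gives 7>1]
(D,Q,X): not NE [P1→B gives 9>1; P3→Y gives 5>0]
(D,Q,Y): not NE [P1→A gives 6>2; P2→P gives 8>6]
(D,Q,Z): not NE [P2→R gives 9>5; P3→Y gives 5>1]
(D,R,X): not NE [P1→A gives 9>5; P2→Q gives 7>1]
(D,R,Y): not NE [P1→A gives 8>7; P2→P gives 8>2; P3→Z gives 7>1]
(D,R,Z): not NE [P1→A gives 7>5]

Nash profiles: (A,R,Z), (C,P,X)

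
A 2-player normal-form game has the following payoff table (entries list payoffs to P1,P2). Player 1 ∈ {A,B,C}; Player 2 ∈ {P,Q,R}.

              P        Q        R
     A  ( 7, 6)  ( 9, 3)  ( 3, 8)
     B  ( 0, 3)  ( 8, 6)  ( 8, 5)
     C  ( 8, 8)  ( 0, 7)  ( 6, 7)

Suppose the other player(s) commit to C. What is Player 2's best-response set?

argmax u_2 = {P}

u_2(P vs C) = 8
u_2(Q vs C) = 7
u_2(R vs C) = 7
max payoff 8 at {P}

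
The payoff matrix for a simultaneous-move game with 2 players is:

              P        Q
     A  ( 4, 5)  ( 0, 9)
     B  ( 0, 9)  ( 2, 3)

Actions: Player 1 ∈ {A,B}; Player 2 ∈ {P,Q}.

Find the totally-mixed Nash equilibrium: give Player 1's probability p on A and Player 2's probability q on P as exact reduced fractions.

P1 indiff ⇒ q·4+(1-q)·0 = q·0+(1-q)·2 ⇒ q(4) = (1-q)(2) ⇒ q = 1/3
P2 indiff ⇒ p·5+(1-p)·9 = p·9+(1-p)·3 ⇒ p(-4) = (1-p)(-6) ⇒ p = 3/5

P1 mixes 3/5 on A; P2 mixes 1/3 on P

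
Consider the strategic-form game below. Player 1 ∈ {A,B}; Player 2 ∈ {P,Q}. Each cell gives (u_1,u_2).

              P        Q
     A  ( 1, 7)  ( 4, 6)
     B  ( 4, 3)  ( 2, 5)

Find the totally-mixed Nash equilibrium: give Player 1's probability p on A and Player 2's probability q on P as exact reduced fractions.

p=2/3, q=2/5

P1 indiff ⇒ q·1+(1-q)·4 = q·4+(1-q)·2 ⇒ q(-3) = (1-q)(-2) ⇒ q = 2/5
P2 indiff ⇒ p·7+(1-p)·3 = p·6+(1-p)·5 ⇒ p(1) = (1-p)(2) ⇒ p = 2/3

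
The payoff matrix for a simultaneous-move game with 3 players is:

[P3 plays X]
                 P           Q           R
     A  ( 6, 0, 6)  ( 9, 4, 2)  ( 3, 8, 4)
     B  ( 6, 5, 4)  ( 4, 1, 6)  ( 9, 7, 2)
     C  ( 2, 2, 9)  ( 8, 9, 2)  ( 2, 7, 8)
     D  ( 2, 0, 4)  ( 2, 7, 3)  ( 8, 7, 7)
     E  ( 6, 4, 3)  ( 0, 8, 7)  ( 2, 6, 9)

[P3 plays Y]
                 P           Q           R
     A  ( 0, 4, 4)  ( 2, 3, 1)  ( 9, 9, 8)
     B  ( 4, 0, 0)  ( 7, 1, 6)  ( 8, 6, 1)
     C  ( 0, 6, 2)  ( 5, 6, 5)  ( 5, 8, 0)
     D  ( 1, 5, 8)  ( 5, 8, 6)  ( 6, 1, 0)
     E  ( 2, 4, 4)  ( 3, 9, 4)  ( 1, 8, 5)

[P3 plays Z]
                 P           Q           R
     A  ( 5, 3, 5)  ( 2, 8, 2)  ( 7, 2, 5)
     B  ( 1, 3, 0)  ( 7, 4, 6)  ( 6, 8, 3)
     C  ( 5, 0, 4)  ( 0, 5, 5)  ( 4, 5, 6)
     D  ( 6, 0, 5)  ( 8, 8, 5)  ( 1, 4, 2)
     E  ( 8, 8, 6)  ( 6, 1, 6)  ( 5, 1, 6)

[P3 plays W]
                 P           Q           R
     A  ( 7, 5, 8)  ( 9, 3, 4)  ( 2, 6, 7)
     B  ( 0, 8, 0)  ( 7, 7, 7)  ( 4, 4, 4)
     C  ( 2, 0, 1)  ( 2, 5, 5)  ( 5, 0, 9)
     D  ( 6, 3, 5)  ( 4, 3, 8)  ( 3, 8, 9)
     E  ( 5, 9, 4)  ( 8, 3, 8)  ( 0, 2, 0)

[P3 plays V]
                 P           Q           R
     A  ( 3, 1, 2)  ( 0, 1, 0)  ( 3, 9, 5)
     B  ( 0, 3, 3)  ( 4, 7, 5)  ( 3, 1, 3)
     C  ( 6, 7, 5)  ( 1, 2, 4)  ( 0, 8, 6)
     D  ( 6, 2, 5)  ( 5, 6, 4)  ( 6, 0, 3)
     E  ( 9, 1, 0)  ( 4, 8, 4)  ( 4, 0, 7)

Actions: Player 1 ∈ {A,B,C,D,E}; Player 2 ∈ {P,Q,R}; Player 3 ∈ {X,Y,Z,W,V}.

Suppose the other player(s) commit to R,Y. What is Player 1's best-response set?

P1 best: {A}

u_1(A vs R,Y) = 9
u_1(B vs R,Y) = 8
u_1(C vs R,Y) = 5
u_1(D vs R,Y) = 6
u_1(E vs R,Y) = 1
max payoff 9 at {A}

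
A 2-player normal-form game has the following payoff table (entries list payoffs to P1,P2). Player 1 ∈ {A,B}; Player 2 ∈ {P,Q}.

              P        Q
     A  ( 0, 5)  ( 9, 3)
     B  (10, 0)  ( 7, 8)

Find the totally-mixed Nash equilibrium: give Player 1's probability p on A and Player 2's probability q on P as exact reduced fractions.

P1 indiff ⇒ q·0+(1-q)·9 = q·10+(1-q)·7 ⇒ q(-10) = (1-q)(-2) ⇒ q = 1/6
P2 indiff ⇒ p·5+(1-p)·0 = p·3+(1-p)·8 ⇒ p(2) = (1-p)(8) ⇒ p = 4/5

P1 mixes 4/5 on A; P2 mixes 1/6 on P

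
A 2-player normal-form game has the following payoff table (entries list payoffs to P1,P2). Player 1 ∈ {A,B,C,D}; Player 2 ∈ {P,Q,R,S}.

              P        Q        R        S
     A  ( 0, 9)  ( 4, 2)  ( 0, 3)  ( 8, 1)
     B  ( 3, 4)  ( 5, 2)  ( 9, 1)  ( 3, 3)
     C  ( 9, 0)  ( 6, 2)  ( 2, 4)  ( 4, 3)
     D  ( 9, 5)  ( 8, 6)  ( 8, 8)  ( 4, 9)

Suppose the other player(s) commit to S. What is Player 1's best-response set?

u_1(A vs S) = 8
u_1(B vs S) = 3
u_1(C vs S) = 4
u_1(D vs S) = 4
max payoff 8 at {A}

BR_1 = {A}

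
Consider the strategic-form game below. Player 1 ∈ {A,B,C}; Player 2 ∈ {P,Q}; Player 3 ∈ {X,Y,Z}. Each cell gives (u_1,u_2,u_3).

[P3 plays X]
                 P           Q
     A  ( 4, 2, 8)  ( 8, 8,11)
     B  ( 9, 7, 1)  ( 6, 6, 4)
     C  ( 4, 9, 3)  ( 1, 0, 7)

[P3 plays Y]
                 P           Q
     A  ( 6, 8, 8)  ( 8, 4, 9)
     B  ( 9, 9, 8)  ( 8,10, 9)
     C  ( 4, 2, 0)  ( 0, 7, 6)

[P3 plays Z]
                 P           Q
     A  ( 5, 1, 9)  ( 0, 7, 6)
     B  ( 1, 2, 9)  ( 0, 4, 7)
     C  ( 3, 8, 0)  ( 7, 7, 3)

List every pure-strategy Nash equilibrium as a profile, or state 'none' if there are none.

(A,P,X): not NE [P1→B gives 9>4; P2→Q gives 8>2; P3→Z gives 9>8]
(A,P,Y): not NE [P1→B gives 9>6; P3→Z gives 9>8]
(A,P,Z): not NE [P2→Q gives 7>1]
(A,Q,X): NE
(A,Q,Y): not NE [P2→P gives 8>4; P3→X gives 11>9]
(A,Q,Z): not NE [P1→C gives 7>0; P3→X gives 11>6]
(B,P,X): not NE [P3→Z gives 9>1]
(B,P,Y): not NE [P2→Q gives 10>9; P3→Z gives 9>8]
(B,P,Z): not NE [P1→A gives 5>1; P2→Q gives 4>2]
(B,Q,X): not NE [P1→A gives 8>6; P2→P gives 7>6; P3→Y gives 9>4]
(B,Q,Y): NE
(B,Q,Z): not NE [P1→C gives 7>0; P3→Y gives 9>7]
(C,P,X): not NE [P1→B gives 9>4]
(C,P,Y): not NE [P1→B gives 9>4; P2→Q gives 7>2; P3→X gives 3>0]
(C,P,Z): not NE [P1→A gives 5>3; P3→X gives 3>0]
(C,Q,X): not NE [P1→A gives 8>1; P2→P gives 9>0]
(C,Q,Y): not NE [P1→B gives 8>0; P3→X gives 7>6]
(C,Q,Z): not NE [P2→P gives 8>7; P3→X gives 7>3]

Nash profiles: (A,Q,X), (B,Q,Y)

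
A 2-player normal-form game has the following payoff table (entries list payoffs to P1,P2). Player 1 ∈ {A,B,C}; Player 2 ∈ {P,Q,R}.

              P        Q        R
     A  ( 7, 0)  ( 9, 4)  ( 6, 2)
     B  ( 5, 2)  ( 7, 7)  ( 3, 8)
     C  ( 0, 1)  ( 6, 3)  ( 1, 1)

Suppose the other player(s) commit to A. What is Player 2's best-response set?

argmax u_2 = {Q}

u_2(P vs A) = 0
u_2(Q vs A) = 4
u_2(R vs A) = 2
max payoff 4 at {Q}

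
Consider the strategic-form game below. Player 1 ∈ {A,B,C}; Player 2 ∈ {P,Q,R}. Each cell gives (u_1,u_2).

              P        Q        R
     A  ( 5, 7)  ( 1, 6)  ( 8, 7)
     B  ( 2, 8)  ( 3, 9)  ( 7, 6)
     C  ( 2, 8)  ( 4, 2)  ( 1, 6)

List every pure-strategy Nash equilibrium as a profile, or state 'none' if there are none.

(A,P): NE
(A,Q): not NE [P1→C gives 4>1; P2→R gives 7>6]
(A,R): NE
(B,P): not NE [P1→A gives 5>2; P2→Q gives 9>8]
(B,Q): not NE [P1→C gives 4>3]
(B,R): not NE [P1→A gives 8>7; P2→Q gives 9>6]
(C,P): not NE [P1→A gives 5>2]
(C,Q): not NE [P2→P gives 8>2]
(C,R): not NE [P1→A gives 8>1; P2→P gives 8>6]

Nash profiles: (A,P), (A,R)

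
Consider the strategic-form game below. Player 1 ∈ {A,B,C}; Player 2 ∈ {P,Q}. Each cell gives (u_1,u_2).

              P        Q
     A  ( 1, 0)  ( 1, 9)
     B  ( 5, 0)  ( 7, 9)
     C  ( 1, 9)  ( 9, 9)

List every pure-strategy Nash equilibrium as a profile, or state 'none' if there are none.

(A,P): not NE [P1→B gives 5>1; P2→Q gives 9>0]
(A,Q): not NE [P1→C gives 9>1]
(B,P): not NE [P2→Q gives 9>0]
(B,Q): not NE [P1→C gives 9>7]
(C,P): not NE [P1→B gives 5>1]
(C,Q): NE

NE set: (C,Q)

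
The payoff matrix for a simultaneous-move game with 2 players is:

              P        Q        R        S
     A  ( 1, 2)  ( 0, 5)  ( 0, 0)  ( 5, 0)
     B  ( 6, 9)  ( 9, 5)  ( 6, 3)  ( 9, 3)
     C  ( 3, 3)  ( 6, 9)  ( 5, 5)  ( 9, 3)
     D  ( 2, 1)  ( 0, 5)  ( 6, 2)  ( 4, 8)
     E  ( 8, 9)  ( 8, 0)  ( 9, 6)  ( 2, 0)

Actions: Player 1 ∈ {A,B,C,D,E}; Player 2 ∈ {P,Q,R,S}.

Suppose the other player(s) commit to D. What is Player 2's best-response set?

P2 best: {S}

u_2(P vs D) = 1
u_2(Q vs D) = 5
u_2(R vs D) = 2
u_2(S vs D) = 8
max payoff 8 at {S}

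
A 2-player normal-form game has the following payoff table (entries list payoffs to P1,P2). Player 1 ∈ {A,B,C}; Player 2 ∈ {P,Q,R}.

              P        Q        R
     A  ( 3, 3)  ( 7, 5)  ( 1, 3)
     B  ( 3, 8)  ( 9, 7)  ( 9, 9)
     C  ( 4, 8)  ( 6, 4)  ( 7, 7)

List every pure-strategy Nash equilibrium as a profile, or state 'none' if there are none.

PSNE = {(B,R), (C,P)}

(A,P): not NE [P1→C gives 4>3; P2→Q gives 5>3]
(A,Q): not NE [P1→B gives 9>7]
(A,R): not NE [P1→B gives 9>1; P2→Q gives 5>3]
(B,P): not NE [P1→C gives 4>3; P2→R gives 9>8]
(B,Q): not NE [P2→R gives 9>7]
(B,R): NE
(C,P): NE
(C,Q): not NE [P1→B gives 9>6; P2→P gives 8>4]
(C,R): not NE [P1→B gives 9>7; P2→P gives 8>7]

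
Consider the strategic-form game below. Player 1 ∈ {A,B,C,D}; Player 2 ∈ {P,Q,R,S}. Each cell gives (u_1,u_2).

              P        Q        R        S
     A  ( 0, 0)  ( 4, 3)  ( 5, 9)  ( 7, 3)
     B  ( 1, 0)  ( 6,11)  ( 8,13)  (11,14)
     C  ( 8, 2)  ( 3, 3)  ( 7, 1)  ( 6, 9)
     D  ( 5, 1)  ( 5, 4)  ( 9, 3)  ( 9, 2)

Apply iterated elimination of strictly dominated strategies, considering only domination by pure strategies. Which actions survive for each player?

IESDS → P1:{B,D} P2:{Q,R,S}

P1 drop A (B beats it: P:1>0 Q:6>4 R:8>5 S:11>7)
P2 drop P (Q beats it: B:11>0 C:3>2 D:4>1)
P1 drop C (B beats it: Q:6>3 R:8>7 S:11>6)
P1→{B,D} P2→{Q,R,S}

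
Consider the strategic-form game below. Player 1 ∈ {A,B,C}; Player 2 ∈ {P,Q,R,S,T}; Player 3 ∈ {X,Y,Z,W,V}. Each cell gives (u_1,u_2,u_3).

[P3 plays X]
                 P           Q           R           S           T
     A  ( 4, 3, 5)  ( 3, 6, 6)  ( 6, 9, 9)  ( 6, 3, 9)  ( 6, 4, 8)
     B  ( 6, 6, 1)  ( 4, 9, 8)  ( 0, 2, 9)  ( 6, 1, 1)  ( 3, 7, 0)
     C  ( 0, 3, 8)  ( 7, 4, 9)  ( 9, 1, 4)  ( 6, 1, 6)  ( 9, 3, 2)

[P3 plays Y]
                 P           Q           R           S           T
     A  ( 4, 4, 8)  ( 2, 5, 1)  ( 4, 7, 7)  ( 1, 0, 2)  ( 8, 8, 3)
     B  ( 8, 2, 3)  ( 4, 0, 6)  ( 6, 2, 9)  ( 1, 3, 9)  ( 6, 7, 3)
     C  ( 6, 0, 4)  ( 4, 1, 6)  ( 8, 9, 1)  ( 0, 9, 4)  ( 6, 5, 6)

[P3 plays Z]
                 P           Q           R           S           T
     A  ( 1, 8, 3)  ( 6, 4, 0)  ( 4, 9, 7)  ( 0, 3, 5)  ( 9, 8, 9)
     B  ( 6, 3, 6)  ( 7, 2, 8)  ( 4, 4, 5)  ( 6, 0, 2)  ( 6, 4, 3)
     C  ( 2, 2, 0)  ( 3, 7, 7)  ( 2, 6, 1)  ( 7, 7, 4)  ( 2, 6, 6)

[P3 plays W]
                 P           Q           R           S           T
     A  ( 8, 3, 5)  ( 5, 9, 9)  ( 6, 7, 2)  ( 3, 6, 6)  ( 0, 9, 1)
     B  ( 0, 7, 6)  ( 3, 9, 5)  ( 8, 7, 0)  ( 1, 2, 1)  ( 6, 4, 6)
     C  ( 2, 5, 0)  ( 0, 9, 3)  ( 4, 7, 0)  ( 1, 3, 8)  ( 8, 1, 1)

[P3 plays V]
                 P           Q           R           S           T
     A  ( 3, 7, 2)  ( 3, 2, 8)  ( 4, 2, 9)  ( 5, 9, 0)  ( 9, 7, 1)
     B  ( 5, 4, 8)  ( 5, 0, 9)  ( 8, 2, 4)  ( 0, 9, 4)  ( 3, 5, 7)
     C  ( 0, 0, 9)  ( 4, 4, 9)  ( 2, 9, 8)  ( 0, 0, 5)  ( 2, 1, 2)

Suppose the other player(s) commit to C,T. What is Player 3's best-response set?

u_3(X vs C,T) = 2
u_3(Y vs C,T) = 6
u_3(Z vs C,T) = 6
u_3(W vs C,T) = 1
u_3(V vs C,T) = 2
max payoff 6 at {Y,Z}

BR_3 = {Y,Z}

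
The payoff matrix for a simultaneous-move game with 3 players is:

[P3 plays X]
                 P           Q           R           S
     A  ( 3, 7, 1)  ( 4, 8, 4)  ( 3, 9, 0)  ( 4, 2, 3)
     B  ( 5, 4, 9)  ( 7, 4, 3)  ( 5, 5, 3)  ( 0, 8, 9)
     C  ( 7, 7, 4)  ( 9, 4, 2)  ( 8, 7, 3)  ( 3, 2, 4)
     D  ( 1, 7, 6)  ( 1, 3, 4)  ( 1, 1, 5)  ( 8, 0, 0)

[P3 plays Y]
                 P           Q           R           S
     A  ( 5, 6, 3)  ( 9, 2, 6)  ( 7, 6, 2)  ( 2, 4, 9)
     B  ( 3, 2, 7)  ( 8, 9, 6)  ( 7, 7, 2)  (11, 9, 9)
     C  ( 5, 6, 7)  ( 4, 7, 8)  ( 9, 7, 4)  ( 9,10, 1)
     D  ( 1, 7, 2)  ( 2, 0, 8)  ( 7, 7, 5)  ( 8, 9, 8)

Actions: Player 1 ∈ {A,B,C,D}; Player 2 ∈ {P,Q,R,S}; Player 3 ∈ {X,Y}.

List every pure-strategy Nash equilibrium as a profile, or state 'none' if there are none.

(A,P,X): not NE [P1→C gives 7>3; P2→R gives 9>7; P3→Y gives 3>1]
(A,P,Y): NE
(A,Q,X): not NE [P1→C gives 9>4; P2→R gives 9>8; P3→Y gives 6>4]
(A,Q,Y): not NE [P2→R gives 6>2]
(A,R,X): not NE [P1→C gives 8>3; P3→Y gives 2>0]
(A,R,Y): not NE [P1→C gives 9>7]
(A,S,X): not NE [P1→D gives 8>4; P2→R gives 9>2; P3→Y gives 9>3]
(A,S,Y): not NE [P1→B gives 11>2; P2→R gives 6>4]
(B,P,X): not NE [P1→C gives 7>5; P2→S gives 8>4]
(B,P,Y): not NE [P1→C gives 5>3; P2→S gives 9>2; P3→X gives 9>7]
(B,Q,X): not NE [P1→C gives 9>7; P2→S gives 8>4; P3→Y gives 6>3]
(B,Q,Y): not NE [P1→A gives 9>8]
(B,R,X): not NE [P1→C gives 8>5; P2→S gives 8>5]
(B,R,Y): not NE [P1→C gives 9>7; P2→S gives 9>7; P3→X gives 3>2]
(B,S,X): not NE [P1→D gives 8>0]
(B,S,Y): NE
(C,P,X): not NE [P3→Y gives 7>4]
(C,P,Y): not NE [P2→S gives 10>6]
(C,Q,X): not NE [P2→R gives 7>4; P3→Y gives 8>2]
(C,Q,Y): not NE [P1→A gives 9>4; P2→S gives 10>7]
(C,R,X): not NE [P3→Y gives 4>3]
(C,R,Y): not NE [P2→S gives 10>7]
(C,S,X): not NE [P1→D gives 8>3; P2→R gives 7>2]
(C,S,Y): not NE [P1→B gives 11>9; P3→X gives 4>1]
(D,P,X): not NE [P1→C gives 7>1]
(D,P,Y): not NE [P1→C gives 5>1; P2→S gives 9>7; P3→X gives 6>2]
(D,Q,X): not NE [P1→C gives 9>1; P2→P gives 7>3; P3→Y gives 8>4]
(D,Q,Y): not NE [P1→A gives 9>2; P2→S gives 9>0]
(D,R,X): not NE [P1→C gives 8>1; P2→P gives 7>1]
(D,R,Y): not NE [P1→C gives 9>7; P2→S gives 9>7]
(D,S,X): not NE [P2→P gives 7>0; P3→Y gives 8>0]
(D,S,Y): not NE [P1→B gives 11>8]

NE set: (A,P,Y), (B,S,Y)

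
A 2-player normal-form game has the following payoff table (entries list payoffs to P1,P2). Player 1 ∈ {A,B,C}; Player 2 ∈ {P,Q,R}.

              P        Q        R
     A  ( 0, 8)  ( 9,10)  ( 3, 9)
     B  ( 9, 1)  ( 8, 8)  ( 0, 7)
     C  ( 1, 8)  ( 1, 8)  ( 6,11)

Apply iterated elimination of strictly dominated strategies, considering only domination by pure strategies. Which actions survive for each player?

Remaining: P1:{A,C} P2:{Q,R}

P2 drop P (R beats it: A:9>8 B:7>1 C:11>8)
P1 drop B (A beats it: Q:9>8 R:3>0)
P1→{A,C} P2→{Q,R}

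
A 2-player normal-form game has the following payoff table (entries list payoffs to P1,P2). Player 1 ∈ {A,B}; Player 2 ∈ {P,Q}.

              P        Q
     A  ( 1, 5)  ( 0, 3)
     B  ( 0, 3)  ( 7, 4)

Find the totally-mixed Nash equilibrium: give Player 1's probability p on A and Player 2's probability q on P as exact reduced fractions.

P1 indiff ⇒ q·1+(1-q)·0 = q·0+(1-q)·7 ⇒ q(1) = (1-q)(7) ⇒ q = 7/8
P2 indiff ⇒ p·5+(1-p)·3 = p·3+(1-p)·4 ⇒ p(2) = (1-p)(1) ⇒ p = 1/3

P1 mixes 1/3 on A; P2 mixes 7/8 on P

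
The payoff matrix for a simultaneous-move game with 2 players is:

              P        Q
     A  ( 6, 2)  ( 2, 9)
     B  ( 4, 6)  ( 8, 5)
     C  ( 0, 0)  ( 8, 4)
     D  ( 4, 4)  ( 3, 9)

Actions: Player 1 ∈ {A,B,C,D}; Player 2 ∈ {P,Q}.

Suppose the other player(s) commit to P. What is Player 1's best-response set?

u_1(A vs P) = 6
u_1(B vs P) = 4
u_1(C vs P) = 0
u_1(D vs P) = 4
max payoff 6 at {A}

P1 best: {A}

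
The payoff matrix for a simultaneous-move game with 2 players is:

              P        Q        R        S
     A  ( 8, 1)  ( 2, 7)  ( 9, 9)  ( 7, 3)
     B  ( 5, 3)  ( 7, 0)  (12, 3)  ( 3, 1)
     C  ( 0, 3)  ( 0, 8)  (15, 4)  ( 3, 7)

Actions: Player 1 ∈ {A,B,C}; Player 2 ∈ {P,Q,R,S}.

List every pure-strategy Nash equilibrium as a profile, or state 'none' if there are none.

(A,P): not NE [P2→R gives 9>1]
(A,Q): not NE [P1→B gives 7>2; P2→R gives 9>7]
(A,R): not NE [P1→C gives 15>9]
(A,S): not NE [P2→R gives 9>3]
(B,P): not NE [P1→A gives 8>5]
(B,Q): not NE [P2→R gives 3>0]
(B,R): not NE [P1→C gives 15>12]
(B,S): not NE [P1→A gives 7>3; P2→R gives 3>1]
(C,P): not NE [P1→A gives 8>0; P2→Q gives 8>3]
(C,Q): not NE [P1→B gives 7>0]
(C,R): not NE [P2→Q gives 8>4]
(C,S): not NE [P1→A gives 7>3; P2→Q gives 8>7]

Equilibria: none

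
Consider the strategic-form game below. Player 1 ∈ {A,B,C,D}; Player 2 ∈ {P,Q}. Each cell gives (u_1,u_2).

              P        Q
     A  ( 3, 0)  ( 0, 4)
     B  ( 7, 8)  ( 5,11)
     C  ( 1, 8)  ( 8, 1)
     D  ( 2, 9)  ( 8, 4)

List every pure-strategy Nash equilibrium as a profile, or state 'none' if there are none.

Equilibria: none

(A,P): not NE [P1→B gives 7>3; P2→Q gives 4>0]
(A,Q): not NE [P1→D gives 8>0]
(B,P): not NE [P2→Q gives 11>8]
(B,Q): not NE [P1→D gives 8>5]
(C,P): not NE [P1→B gives 7>1]
(C,Q): not NE [P2→P gives 8>1]
(D,P): not NE [P1→B gives 7>2]
(D,Q): not NE [P2→P gives 9>4]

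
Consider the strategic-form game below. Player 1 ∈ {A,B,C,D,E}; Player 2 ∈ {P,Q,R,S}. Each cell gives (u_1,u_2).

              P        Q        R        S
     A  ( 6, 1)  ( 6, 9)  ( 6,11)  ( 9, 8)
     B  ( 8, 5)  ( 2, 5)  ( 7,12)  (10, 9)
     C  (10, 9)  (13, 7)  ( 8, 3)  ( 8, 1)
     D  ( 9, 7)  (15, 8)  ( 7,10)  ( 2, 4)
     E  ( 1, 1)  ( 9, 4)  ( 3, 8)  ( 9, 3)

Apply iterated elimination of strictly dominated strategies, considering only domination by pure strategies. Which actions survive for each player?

Remaining: P1:{C,D} P2:{P,Q,R}

P2 drop S (R beats it: A:11>8 B:12>9 C:3>1 D:10>4 E:8>3)
P1 drop A (C beats it: P:10>6 Q:13>6 R:8>6)
P1 drop B (C beats it: P:10>8 Q:13>2 R:8>7)
P1 drop E (C beats it: P:10>1 Q:13>9 R:8>3)
P1→{C,D} P2→{P,Q,R}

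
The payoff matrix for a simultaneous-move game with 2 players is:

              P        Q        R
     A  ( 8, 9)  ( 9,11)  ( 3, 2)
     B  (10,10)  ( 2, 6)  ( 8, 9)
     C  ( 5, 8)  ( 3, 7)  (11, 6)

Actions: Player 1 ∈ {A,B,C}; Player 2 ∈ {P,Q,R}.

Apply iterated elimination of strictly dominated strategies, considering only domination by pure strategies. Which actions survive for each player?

P2 drop R (P beats it: A:9>2 B:10>9 C:8>6)
P1 drop C (A beats it: P:8>5 Q:9>3)
P1→{A,B} P2→{P,Q}

Survivors P1:{A,B} P2:{P,Q}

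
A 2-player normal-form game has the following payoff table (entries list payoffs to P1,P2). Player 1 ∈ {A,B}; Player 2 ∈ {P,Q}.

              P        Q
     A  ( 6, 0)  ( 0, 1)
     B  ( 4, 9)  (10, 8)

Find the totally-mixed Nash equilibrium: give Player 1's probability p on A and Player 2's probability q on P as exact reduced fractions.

P1 indiff ⇒ q·6+(1-q)·0 = q·4+(1-q)·10 ⇒ q(2) = (1-q)(10) ⇒ q = 5/6
P2 indiff ⇒ p·0+(1-p)·9 = p·1+(1-p)·8 ⇒ p(-1) = (1-p)(-1) ⇒ p = 1/2

p=1/2, q=5/6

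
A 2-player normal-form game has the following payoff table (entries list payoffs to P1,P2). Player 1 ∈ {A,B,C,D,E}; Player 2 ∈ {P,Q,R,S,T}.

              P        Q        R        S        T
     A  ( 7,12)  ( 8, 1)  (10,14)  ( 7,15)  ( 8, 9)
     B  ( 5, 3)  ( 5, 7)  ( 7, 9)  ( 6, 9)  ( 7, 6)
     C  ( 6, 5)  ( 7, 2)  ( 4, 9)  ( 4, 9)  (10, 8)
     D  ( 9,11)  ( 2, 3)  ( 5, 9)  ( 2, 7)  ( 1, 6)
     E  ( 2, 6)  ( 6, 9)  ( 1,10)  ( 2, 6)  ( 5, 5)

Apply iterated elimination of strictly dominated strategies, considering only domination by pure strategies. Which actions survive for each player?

P1 drop B (A beats it: P:7>5 Q:8>5 R:10>7 S:7>6 T:8>7)
P1 drop E (A beats it: P:7>2 Q:8>6 R:10>1 S:7>2 T:8>5)
P2 drop Q (P beats it: A:12>1 C:5>2 D:11>3)
P2 drop T (R beats it: A:14>9 C:9>8 D:9>6)
P1 drop C (A beats it: P:7>6 R:10>4 S:7>4)
P1→{A,D} P2→{P,R,S}

IESDS → P1:{A,D} P2:{P,R,S}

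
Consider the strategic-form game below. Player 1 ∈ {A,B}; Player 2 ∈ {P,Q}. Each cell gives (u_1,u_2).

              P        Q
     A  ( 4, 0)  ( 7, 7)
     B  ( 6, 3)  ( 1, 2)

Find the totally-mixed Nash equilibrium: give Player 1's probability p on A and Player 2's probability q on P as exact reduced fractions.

p=1/8, q=3/4

P1 indiff ⇒ q·4+(1-q)·7 = q·6+(1-q)·1 ⇒ q(-2) = (1-q)(-6) ⇒ q = 3/4
P2 indiff ⇒ p·0+(1-p)·3 = p·7+(1-p)·2 ⇒ p(-7) = (1-p)(-1) ⇒ p = 1/8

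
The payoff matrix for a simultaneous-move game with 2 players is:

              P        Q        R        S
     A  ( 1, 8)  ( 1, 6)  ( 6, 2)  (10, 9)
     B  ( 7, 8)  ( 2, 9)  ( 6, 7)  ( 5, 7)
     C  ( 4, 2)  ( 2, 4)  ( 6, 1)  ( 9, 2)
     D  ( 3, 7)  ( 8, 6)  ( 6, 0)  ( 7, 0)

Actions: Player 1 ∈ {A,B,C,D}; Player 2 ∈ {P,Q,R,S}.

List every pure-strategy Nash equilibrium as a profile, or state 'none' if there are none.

(A,P): not NE [P1→B gives 7>1; P2→S gives 9>8]
(A,Q): not NE [P1→D gives 8>1; P2→S gives 9>6]
(A,R): not NE [P2→S gives 9>2]
(A,S): NE
(B,P): not NE [P2→Q gives 9>8]
(B,Q): not NE [P1→D gives 8>2]
(B,R): not NE [P2→Q gives 9>7]
(B,S): not NE [P1→A gives 10>5; P2→Q gives 9>7]
(C,P): not NE [P1→B gives 7>4; P2→Q gives 4>2]
(C,Q): not NE [P1→D gives 8>2]
(C,R): not NE [P2→Q gives 4>1]
(C,S): not NE [P1→A gives 10>9; P2→Q gives 4>2]
(D,P): not NE [P1→B gives 7>3]
(D,Q): not NE [P2→P gives 7>6]
(D,R): not NE [P2→P gives 7>0]
(D,S): not NE [P1→A gives 10>7; P2→P gives 7>0]

Nash profiles: (A,S)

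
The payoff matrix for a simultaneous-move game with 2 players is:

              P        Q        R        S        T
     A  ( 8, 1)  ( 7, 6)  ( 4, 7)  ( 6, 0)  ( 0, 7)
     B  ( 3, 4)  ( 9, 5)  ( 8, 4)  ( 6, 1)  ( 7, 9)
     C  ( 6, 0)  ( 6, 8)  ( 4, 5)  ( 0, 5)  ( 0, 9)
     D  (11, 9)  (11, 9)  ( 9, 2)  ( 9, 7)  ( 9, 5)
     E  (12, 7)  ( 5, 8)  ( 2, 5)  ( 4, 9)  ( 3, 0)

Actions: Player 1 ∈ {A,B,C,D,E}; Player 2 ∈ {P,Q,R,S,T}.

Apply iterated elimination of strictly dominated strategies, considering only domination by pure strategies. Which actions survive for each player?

P1 drop A (D beats it: P:11>8 Q:11>7 R:9>4 S:9>6 T:9>0)
P1 drop B (D beats it: P:11>3 Q:11>9 R:9>8 S:9>6 T:9>7)
P1 drop C (D beats it: P:11>6 Q:11>6 R:9>4 S:9>0 T:9>0)
P2 drop R (P beats it: D:9>2 E:7>5)
P2 drop T (P beats it: D:9>5 E:7>0)
P1→{D,E} P2→{P,Q,S}

Remaining: P1:{D,E} P2:{P,Q,S}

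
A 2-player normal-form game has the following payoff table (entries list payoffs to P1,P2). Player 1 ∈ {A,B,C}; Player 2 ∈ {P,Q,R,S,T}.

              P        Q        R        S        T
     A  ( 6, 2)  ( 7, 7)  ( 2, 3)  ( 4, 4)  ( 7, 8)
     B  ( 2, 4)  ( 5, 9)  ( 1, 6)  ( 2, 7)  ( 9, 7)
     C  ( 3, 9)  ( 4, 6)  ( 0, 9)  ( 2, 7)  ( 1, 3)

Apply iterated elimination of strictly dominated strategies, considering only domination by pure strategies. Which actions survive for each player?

Remaining: P1:{A,B} P2:{Q,T}

P1 drop C (A beats it: P:6>3 Q:7>4 R:2>0 S:4>2 T:7>1)
P2 drop P (Q beats it: A:7>2 B:9>4)
P2 drop R (Q beats it: A:7>3 B:9>6)
P2 drop S (Q beats it: A:7>4 B:9>7)
P1→{A,B} P2→{Q,T}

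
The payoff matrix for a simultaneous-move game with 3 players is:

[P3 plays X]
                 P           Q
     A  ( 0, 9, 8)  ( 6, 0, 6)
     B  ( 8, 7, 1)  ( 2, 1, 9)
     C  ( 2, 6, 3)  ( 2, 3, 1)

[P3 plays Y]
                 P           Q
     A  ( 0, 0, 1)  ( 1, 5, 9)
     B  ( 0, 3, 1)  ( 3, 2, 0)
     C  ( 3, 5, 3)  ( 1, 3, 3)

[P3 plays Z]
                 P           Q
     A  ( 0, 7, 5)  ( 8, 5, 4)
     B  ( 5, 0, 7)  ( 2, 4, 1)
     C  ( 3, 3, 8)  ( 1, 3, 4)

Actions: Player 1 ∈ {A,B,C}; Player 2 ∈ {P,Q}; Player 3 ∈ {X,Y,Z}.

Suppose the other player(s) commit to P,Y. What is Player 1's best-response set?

argmax u_1 = {C}

u_1(A vs P,Y) = 0
u_1(B vs P,Y) = 0
u_1(C vs P,Y) = 3
max payoff 3 at {C}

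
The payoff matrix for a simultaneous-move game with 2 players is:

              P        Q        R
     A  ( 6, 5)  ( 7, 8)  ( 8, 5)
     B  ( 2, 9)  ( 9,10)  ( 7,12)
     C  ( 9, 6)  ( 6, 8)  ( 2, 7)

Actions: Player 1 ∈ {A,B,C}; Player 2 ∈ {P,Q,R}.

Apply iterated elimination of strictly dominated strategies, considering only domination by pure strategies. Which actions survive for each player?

P2 drop P (Q beats it: A:8>5 B:10>9 C:8>6)
P1 drop C (A beats it: Q:7>6 R:8>2)
P1→{A,B} P2→{Q,R}

Survivors P1:{A,B} P2:{Q,R}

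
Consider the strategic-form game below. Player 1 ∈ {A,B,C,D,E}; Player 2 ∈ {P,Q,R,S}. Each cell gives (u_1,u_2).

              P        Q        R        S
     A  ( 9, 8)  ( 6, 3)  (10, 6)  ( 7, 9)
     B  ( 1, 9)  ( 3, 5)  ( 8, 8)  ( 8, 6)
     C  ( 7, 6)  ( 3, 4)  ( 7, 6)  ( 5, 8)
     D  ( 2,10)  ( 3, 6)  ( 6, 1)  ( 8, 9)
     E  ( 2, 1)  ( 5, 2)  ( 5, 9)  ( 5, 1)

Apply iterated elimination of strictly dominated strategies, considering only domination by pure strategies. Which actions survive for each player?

Survivors P1:{A,B,D} P2:{P,S}

P1 drop C (A beats it: P:9>7 Q:6>3 R:10>7 S:7>5)
P1 drop E (A beats it: P:9>2 Q:6>5 R:10>5 S:7>5)
P2 drop Q (P beats it: A:8>3 B:9>5 D:10>6)
P2 drop R (P beats it: A:8>6 B:9>8 D:10>1)
P1→{A,B,D} P2→{P,S}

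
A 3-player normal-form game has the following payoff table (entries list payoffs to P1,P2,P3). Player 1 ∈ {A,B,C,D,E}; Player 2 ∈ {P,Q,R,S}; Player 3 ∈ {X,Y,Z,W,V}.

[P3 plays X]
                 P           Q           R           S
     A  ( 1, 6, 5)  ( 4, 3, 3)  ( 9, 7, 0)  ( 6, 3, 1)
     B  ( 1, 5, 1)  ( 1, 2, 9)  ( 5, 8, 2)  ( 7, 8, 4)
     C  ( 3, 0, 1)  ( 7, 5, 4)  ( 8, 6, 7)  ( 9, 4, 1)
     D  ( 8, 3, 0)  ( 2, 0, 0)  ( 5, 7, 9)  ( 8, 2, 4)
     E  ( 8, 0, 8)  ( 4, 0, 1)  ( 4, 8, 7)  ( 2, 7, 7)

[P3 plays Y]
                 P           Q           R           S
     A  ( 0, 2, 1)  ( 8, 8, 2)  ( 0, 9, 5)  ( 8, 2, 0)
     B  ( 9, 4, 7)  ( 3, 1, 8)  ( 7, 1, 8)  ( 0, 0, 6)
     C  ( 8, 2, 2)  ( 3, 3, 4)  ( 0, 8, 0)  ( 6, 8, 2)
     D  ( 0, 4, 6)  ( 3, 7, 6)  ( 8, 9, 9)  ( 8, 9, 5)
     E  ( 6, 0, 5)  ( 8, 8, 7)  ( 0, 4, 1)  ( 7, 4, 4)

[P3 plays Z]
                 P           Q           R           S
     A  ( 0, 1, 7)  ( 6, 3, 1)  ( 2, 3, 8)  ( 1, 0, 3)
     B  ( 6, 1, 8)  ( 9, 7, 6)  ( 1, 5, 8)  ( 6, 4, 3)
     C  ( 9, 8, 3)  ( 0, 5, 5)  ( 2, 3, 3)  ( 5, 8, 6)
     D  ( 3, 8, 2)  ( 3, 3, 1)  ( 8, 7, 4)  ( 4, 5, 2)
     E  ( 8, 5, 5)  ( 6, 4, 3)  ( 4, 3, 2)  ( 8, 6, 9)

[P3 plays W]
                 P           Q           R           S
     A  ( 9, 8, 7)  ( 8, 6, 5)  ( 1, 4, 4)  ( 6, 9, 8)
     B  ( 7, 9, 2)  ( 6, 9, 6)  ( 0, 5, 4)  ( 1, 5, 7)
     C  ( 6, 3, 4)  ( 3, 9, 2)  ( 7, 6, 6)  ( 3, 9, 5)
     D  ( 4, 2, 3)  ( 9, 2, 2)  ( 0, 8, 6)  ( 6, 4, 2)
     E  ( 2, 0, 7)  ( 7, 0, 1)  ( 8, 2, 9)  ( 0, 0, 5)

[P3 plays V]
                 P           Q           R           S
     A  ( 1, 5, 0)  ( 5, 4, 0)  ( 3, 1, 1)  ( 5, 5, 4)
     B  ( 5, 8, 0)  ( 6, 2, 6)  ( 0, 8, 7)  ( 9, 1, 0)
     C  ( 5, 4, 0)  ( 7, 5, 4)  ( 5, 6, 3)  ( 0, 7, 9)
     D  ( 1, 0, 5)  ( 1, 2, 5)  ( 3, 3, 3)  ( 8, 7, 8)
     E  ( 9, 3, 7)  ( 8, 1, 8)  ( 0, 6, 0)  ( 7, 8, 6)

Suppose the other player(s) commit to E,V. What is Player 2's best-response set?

u_2(P vs E,V) = 3
u_2(Q vs E,V) = 1
u_2(R vs E,V) = 6
u_2(S vs E,V) = 8
max payoff 8 at {S}

BR_2 = {S}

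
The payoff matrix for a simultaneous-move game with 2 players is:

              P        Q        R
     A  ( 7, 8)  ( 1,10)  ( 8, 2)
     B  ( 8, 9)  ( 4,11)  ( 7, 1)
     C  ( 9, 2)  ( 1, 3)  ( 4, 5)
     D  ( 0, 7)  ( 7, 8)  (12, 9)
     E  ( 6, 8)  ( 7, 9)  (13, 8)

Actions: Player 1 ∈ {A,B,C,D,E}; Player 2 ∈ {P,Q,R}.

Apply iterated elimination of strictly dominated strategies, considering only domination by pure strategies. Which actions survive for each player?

P2 drop P (Q beats it: A:10>8 B:11>9 C:3>2 D:8>7 E:9>8)
P1 drop A (D beats it: Q:7>1 R:12>8)
P1 drop B (D beats it: Q:7>4 R:12>7)
P1 drop C (D beats it: Q:7>1 R:12>4)
P1→{D,E} P2→{Q,R}

Survivors P1:{D,E} P2:{Q,R}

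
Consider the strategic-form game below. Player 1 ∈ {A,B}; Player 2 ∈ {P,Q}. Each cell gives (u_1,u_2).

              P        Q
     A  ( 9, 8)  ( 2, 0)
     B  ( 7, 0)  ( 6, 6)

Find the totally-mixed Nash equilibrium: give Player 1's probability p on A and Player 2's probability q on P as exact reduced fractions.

P1 indiff ⇒ q·9+(1-q)·2 = q·7+(1-q)·6 ⇒ q(2) = (1-q)(4) ⇒ q = 2/3
P2 indiff ⇒ p·8+(1-p)·0 = p·0+(1-p)·6 ⇒ p(8) = (1-p)(6) ⇒ p = 3/7

P1 mixes 3/7 on A; P2 mixes 2/3 on P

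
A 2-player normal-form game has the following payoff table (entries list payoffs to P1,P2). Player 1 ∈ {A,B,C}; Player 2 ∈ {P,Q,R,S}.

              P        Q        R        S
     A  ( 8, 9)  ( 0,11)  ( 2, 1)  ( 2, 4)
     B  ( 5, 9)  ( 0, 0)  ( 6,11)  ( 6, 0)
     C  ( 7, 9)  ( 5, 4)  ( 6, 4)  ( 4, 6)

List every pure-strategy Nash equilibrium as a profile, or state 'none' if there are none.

Nash profiles: (B,R)

(A,P): not NE [P2→Q gives 11>9]
(A,Q): not NE [P1→C gives 5>0]
(A,R): not NE [P1→C gives 6>2; P2→Q gives 11>1]
(A,S): not NE [P1→B gives 6>2; P2→Q gives 11>4]
(B,P): not NE [P1→A gives 8>5; P2→R gives 11>9]
(B,Q): not NE [P1→C gives 5>0; P2→R gives 11>0]
(B,R): NE
(B,S): not NE [P2→R gives 11>0]
(C,P): not NE [P1→A gives 8>7]
(C,Q): not NE [P2→P gives 9>4]
(C,R): not NE [P2→P gives 9>4]
(C,S): not NE [P1→B gives 6>4; P2→P gives 9>6]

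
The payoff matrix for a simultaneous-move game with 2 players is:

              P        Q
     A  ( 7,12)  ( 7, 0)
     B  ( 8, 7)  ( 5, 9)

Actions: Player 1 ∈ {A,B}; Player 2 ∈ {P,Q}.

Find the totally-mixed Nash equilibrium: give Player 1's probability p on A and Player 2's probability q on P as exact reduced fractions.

P1 indiff ⇒ q·7+(1-q)·7 = q·8+(1-q)·5 ⇒ q(-1) = (1-q)(-2) ⇒ q = 2/3
P2 indiff ⇒ p·12+(1-p)·7 = p·0+(1-p)·9 ⇒ p(12) = (1-p)(2) ⇒ p = 1/7

P1 mixes 1/7 on A; P2 mixes 2/3 on P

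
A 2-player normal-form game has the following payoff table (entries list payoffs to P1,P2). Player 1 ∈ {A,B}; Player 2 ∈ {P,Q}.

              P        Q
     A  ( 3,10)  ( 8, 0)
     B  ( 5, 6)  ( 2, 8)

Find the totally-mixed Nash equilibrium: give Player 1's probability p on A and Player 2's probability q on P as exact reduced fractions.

(p,q) = (1/6, 3/4)

P1 indiff ⇒ q·3+(1-q)·8 = q·5+(1-q)·2 ⇒ q(-2) = (1-q)(-6) ⇒ q = 3/4
P2 indiff ⇒ p·10+(1-p)·6 = p·0+(1-p)·8 ⇒ p(10) = (1-p)(2) ⇒ p = 1/6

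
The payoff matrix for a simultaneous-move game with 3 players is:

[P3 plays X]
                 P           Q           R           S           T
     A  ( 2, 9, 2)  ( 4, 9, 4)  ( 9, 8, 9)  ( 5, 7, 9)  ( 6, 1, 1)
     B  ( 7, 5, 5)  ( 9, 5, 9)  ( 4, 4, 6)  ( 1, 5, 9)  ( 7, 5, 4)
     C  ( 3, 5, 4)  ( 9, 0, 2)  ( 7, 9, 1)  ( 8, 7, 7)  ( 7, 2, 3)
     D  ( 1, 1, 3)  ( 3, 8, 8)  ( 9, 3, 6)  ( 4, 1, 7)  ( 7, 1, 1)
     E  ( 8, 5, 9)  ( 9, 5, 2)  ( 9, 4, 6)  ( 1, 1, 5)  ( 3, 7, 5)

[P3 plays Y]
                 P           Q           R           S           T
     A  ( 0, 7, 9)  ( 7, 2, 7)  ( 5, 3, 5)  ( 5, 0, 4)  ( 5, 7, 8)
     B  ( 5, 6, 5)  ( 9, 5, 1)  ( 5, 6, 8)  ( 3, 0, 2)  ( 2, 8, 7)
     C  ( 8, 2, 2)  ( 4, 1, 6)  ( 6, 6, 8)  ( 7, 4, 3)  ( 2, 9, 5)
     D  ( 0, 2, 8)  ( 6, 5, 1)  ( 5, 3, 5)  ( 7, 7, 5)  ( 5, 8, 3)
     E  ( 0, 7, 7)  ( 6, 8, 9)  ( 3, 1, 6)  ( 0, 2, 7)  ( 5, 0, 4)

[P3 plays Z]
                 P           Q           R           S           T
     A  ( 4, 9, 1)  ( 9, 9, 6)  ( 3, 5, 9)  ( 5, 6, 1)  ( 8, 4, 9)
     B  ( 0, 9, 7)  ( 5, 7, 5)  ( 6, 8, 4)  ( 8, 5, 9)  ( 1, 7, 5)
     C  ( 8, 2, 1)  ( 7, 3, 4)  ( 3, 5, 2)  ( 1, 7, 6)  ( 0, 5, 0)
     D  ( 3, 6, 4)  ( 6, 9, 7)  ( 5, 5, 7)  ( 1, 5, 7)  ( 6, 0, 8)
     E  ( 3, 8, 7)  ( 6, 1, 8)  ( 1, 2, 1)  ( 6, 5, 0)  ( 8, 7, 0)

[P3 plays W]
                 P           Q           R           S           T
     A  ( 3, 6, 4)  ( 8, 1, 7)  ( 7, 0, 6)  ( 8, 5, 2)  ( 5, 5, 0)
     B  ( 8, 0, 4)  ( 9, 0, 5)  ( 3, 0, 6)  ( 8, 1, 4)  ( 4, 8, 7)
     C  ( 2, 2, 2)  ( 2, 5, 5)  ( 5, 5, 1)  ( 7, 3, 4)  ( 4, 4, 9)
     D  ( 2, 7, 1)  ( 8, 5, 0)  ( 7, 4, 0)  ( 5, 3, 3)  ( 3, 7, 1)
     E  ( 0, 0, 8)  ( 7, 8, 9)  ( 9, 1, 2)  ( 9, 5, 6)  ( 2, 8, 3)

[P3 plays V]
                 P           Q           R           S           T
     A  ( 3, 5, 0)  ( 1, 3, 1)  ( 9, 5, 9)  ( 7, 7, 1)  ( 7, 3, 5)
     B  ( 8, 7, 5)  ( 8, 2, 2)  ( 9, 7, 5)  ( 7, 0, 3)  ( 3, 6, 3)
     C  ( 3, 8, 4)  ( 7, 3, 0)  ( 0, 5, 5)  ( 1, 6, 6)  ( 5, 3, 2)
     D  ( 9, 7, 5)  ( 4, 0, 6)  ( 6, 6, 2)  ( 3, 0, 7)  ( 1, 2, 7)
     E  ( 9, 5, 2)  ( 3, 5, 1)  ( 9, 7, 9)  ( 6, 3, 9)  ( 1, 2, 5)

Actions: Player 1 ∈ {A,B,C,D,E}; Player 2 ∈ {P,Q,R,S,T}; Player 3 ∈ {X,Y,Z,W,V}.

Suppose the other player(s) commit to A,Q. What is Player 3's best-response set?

u_3(X vs A,Q) = 4
u_3(Y vs A,Q) = 7
u_3(Z vs A,Q) = 6
u_3(W vs A,Q) = 7
u_3(V vs A,Q) = 1
max payoff 7 at {Y,W}

P3 best: {Y,W}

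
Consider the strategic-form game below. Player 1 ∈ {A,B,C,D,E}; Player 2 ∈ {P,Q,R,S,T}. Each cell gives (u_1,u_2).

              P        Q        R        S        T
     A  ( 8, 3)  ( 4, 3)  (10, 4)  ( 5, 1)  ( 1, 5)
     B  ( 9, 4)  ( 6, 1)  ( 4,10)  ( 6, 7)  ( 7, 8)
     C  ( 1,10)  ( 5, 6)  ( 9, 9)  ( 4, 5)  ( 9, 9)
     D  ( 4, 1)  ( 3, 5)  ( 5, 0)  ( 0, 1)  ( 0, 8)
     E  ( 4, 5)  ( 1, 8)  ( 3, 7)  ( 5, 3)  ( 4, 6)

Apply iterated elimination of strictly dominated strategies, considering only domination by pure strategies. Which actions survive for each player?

Remaining: P1:{A,B,C} P2:{P,R,T}

P1 drop D (A beats it: P:8>4 Q:4>3 R:10>5 S:5>0 T:1>0)
P1 drop E (B beats it: P:9>4 Q:6>1 R:4>3 S:6>5 T:7>4)
P2 drop Q (R beats it: A:4>3 B:10>1 C:9>6)
P2 drop S (R beats it: A:4>1 B:10>7 C:9>5)
P1→{A,B,C} P2→{P,R,T}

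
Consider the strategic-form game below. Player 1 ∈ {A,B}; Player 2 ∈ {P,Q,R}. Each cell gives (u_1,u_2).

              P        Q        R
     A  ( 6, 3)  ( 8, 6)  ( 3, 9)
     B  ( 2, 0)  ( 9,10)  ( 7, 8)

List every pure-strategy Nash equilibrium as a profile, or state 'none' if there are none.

NE set: (B,Q)

(A,P): not NE [P2→R gives 9>3]
(A,Q): not NE [P1→B gives 9>8; P2→R gives 9>6]
(A,R): not NE [P1→B gives 7>3]
(B,P): not NE [P1→A gives 6>2; P2→Q gives 10>0]
(B,Q): NE
(B,R): not NE [P2→Q gives 10>8]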